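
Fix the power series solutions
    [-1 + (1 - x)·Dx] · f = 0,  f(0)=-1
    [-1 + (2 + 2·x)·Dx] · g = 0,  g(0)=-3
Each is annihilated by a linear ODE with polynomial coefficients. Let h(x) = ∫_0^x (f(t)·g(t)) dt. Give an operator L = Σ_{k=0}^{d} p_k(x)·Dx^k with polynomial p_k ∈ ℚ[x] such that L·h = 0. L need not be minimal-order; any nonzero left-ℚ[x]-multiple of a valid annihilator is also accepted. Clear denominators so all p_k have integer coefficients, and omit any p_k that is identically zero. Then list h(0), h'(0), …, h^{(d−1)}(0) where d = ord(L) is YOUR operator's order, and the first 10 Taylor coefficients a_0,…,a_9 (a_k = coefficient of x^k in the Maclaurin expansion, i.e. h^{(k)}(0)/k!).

L = (3 + x)·Dx + (-2 + 2·x^2)·Dx^2  (order 2).
h: a_k = 0, 3, 9/4, 11/8, 69/64, 537/640, 365/512, 4317/7168, 8733/16384, 46147/98304, …
ICs: h(0) = 0, h′(0) = 3.

f: a_k = -1, -1, -1, -1, -1, -1, -1, -1, -1, -1, …
g: a_k = -3, -3/2, 3/8, -3/16, 15/128, -21/256, 63/1024, -99/2048, 1287/32768, -2145/65536, …
Product ⇒ symmetric product L₀, ord ≤ 1.
Integrate: L := L₀·Dx.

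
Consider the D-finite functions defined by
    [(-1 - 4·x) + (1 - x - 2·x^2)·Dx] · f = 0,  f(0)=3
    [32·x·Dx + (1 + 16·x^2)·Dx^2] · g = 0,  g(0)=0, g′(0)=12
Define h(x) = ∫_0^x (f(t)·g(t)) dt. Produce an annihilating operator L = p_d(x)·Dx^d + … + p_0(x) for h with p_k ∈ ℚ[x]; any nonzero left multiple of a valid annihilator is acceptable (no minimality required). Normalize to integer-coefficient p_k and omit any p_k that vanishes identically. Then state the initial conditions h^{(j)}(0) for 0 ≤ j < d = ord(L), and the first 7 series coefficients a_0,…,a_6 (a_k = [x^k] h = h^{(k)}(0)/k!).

L = (4 + 32·x + 192·x^2)·Dx + (2 - 24·x + 64·x^2 + 192·x^3)·Dx^2 + (-1 + x - 14·x^2 + 16·x^3 + 32·x^4)·Dx^3  (order 3).
h: a_k = 0, 0, 18, 12, -21, -12/5, 1386/5, …
ICs: h(0) = 0, h′(0) = 0, h′′(0) = 36.

f: a_k = 3, 3, 9, 15, 33, 63, 129, …
g: a_k = 0, 12, 0, -64, 0, 3072/5, 0, …
f·g: L₀ = L_f ⊗_s L_g, ord ≤ 1·2.
h=∫h₀ ⇒ L = L₀·Dx.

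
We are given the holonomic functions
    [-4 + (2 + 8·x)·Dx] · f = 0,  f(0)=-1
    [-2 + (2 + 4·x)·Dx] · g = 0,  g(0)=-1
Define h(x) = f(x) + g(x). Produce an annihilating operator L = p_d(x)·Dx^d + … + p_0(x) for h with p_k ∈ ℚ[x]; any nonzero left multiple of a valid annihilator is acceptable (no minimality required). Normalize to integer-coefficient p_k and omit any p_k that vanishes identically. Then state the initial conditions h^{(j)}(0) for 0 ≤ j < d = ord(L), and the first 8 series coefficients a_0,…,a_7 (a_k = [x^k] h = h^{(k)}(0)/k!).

L = -2 + (3 + 8·x)·Dx + (1 + 6·x + 8·x^2)·Dx^2  (order 2).
h: a_k = -2, -3, 5/2, -9/2, 85/8, -231/8, 1365/16, -4257/16, …
ICs: h(0) = -2, h′(0) = -3.

f: a_k = -1, -2, 2, -4, 10, -28, 84, -264, …
g: a_k = -1, -1, 1/2, -1/2, 5/8, -7/8, 21/16, -33/16, …
f+g: L₀ = lclm(L_f,L_g), ord ≤ 1+1.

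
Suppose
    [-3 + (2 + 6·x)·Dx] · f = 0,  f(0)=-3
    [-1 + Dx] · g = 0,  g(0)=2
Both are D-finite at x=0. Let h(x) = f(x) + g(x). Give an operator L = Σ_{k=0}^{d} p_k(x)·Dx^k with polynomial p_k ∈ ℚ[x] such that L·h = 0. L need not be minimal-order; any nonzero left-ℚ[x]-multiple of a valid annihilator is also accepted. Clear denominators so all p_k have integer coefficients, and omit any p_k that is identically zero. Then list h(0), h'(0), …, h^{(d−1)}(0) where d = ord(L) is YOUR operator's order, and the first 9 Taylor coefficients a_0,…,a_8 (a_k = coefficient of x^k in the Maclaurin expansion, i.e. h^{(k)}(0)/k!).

f: a_k = -3, -9/2, 27/8, -81/16, 1215/128, -5103/256, 45927/1024, -216513/2048, 8444007/32768, …
g: a_k = 2, 2, 1, 1/3, 1/12, 1/60, 1/360, 1/2520, 1/20160, …
Sum ⇒ L₀ = lclm(L_f,L_g) in ℚ(x)⟨Dx⟩.
L = (15 + 18·x) + (-13 - 24·x - 36·x^2)·Dx + (-2 + 6·x + 36·x^2)·Dx^2  (order 2).
h: a_k = -1, -5/2, 35/8, -227/48, 3677/384, -76481/3840, 2066843/46080, -68201339/645120, 2659862717/10321920, …
ICs: h(0) = -1, h′(0) = -5/2.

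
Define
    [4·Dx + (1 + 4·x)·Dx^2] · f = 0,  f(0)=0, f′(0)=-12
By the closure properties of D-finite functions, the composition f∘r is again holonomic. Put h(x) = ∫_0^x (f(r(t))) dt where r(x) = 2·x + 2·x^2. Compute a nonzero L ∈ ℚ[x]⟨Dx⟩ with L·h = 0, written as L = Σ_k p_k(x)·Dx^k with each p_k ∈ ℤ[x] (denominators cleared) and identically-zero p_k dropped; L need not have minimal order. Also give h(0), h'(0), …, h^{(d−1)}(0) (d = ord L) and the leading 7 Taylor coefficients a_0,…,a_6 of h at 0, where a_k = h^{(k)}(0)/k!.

L = (6 + 16·x + 16·x^2)·Dx^2 + (1 + 10·x + 24·x^2 + 16·x^3)·Dx^3  (order 3).
h: a_k = 0, 0, -12, 24, -80, 1632/5, -7424/5, …
ICs: h(0) = 0, h′(0) = 0, h′′(0) = -24.

f: a_k = 0, -12, 24, -64, 192, -3072/5, 2048, …
f∘r: x↦r, Dx↦Dx/r' in L_f ⇒ L₀.
h=∫₀ˣh₀: take L = L₀·Dx.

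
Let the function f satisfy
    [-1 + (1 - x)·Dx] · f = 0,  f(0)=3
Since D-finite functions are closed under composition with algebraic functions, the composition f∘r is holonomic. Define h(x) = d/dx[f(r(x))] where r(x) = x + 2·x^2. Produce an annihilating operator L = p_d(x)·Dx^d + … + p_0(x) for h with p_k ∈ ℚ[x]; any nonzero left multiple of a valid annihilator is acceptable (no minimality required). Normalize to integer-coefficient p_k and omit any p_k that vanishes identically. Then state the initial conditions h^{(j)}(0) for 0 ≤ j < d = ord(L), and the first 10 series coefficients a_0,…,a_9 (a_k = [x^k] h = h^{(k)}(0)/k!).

f: a_k = 3, 3, 3, 3, 3, 3, 3, 3, 3, 3, …
Substitute x→r, Dx→(1/r')Dx; clear ⇒ L₀.
h₀' ⇒ L via d/dx closure of L₀.
L = (6 + 12·x + 24·x^2) + (-1 - 3·x + 6·x^2 + 8·x^3)·Dx  (order 1).
h: a_k = 3, 18, 45, 132, 315, 774, 1785, 4104, 9207, 20490, …
ICs: h(0) = 3.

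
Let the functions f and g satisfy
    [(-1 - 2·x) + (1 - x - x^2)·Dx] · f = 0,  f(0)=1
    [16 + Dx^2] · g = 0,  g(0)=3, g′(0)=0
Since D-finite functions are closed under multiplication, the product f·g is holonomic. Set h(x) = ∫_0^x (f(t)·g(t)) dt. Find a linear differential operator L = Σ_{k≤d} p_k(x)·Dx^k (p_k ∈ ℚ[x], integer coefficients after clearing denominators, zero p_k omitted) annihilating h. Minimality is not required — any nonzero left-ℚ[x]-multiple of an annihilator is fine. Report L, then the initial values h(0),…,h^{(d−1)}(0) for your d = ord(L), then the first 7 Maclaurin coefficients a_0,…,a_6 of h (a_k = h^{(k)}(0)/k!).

f: a_k = 1, 1, 2, 3, 5, 8, 13, …
g: a_k = 3, 0, -24, 0, 32, 0, -256/15, …
Product ⇒ symmetric product L₀, ord ≤ 2.
Integrate: L := L₀·Dx.
L = (-14 + 16·x + 16·x^2)·Dx + (2 + 4·x)·Dx^2 + (-1 + x + x^2)·Dx^3  (order 3).
h: a_k = 0, 3, 3/2, -6, -15/4, -1/5, -8/3, …
ICs: h(0) = 0, h′(0) = 3, h′′(0) = 3.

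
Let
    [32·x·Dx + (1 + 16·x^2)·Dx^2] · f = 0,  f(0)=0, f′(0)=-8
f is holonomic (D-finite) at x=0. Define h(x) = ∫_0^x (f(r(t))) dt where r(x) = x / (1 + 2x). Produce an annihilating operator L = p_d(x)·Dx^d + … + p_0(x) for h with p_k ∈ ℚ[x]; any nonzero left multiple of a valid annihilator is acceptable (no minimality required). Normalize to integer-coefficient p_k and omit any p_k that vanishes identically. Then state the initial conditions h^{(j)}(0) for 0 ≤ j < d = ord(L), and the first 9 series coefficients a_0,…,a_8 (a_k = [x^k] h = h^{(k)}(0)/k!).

f: a_k = 0, -8, 0, 128/3, 0, -2048/5, 0, 32768/7, 0, …
h₀=f(r): pull back L_f along r ⇒ L₀.
Integrate: L := L₀·Dx.
L = (4 + 40·x)·Dx^2 + (1 + 4·x + 20·x^2)·Dx^3  (order 3).
h: a_k = 0, 0, -4, 16/3, 8/3, -192/5, 1216/15, 2816/21, -8896/7, …
ICs: h(0) = 0, h′(0) = 0, h′′(0) = -8.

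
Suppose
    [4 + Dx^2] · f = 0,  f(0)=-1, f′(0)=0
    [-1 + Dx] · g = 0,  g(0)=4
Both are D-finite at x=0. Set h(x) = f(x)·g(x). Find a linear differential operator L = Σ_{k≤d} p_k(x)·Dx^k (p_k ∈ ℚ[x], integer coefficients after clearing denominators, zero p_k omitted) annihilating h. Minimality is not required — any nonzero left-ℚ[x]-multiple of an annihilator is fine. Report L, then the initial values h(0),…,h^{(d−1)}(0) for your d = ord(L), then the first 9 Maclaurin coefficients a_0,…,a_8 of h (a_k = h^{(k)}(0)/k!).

L = 5 - 2·Dx + Dx^2  (order 2).
h: a_k = -4, -4, 6, 22/3, 7/6, -41/30, -13/20, -29/1260, 527/10080, …
ICs: h(0) = -4, h′(0) = -4.

f: a_k = -1, 0, 2, 0, -2/3, 0, 4/45, 0, -2/315, …
g: a_k = 4, 4, 2, 2/3, 1/6, 1/30, 1/180, 1/1260, 1/10080, …
Product ⇒ symmetric product L₀, ord ≤ 2.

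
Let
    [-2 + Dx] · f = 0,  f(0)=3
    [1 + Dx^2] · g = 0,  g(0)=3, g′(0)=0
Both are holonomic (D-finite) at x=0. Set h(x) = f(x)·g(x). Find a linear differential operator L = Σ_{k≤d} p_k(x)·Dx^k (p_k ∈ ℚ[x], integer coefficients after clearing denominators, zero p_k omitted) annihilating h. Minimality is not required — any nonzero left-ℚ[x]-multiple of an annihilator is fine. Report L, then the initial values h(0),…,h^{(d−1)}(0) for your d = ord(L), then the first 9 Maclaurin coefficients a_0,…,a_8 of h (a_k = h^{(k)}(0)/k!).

L = 5 - 4·Dx + Dx^2  (order 2).
h: a_k = 9, 18, 27/2, 3, -21/8, -57/20, -117/80, -139/280, -527/4480, …
ICs: h(0) = 9, h′(0) = 18.

f: a_k = 3, 6, 6, 4, 2, 4/5, 4/15, 8/105, 2/105, …
g: a_k = 3, 0, -3/2, 0, 1/8, 0, -1/240, 0, 1/13440, …
Sym-product of L_f,L_g gives L₀ (≤ ord 2).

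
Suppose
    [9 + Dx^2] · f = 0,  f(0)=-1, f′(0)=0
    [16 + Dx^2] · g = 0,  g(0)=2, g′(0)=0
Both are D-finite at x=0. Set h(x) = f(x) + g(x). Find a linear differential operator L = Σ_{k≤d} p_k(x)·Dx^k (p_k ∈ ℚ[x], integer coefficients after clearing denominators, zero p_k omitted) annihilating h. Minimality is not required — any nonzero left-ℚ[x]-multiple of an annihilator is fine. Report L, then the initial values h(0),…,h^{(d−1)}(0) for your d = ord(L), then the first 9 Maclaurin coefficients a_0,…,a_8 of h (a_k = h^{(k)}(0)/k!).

f: a_k = -1, 0, 9/2, 0, -27/8, 0, 81/80, 0, -729/4480, …
g: a_k = 2, 0, -16, 0, 64/3, 0, -512/45, 0, 1024/315, …
Sum ⇒ L₀ = lclm(L_f,L_g) in ℚ(x)⟨Dx⟩.
L = 144 + 25·Dx^2 + Dx^4  (order 4).
h: a_k = 1, 0, -23/2, 0, 431/24, 0, -7463/720, 0, 124511/40320, …
ICs: h(0) = 1, h′(0) = 0, h′′(0) = -23, h′′′(0) = 0.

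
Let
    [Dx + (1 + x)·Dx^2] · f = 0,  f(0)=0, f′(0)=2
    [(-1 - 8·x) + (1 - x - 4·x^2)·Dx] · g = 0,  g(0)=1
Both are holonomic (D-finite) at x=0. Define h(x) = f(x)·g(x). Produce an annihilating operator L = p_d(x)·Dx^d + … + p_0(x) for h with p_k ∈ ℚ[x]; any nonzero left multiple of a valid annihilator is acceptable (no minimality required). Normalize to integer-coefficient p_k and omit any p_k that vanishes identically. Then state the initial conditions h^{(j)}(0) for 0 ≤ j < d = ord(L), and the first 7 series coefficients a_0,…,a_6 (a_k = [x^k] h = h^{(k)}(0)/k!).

f: a_k = 0, 2, -1, 2/3, -1/2, 2/5, -1/3, …
g: a_k = 1, 1, 5, 9, 29, 65, 181, …
L₀ := L_f ⊗_s L_g (sym. prod.), ord ≤ 2.
L = (9 + 16·x) + (1 + 19·x + 20·x^2)·Dx + (-1 + 5·x^2 + 4·x^3)·Dx^2  (order 2).
h: a_k = 0, 2, 1, 29/3, 79/6, 1567/30, 3137/30, …
ICs: h(0) = 0, h′(0) = 2.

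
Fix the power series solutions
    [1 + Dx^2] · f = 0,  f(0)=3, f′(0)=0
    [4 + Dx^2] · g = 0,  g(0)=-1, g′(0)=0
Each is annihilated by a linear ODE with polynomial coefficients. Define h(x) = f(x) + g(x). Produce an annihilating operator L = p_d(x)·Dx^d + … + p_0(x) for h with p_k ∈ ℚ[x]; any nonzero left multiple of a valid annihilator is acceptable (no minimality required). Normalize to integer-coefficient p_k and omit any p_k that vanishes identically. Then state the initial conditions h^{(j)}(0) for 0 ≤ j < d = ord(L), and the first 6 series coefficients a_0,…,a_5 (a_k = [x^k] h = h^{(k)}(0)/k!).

f: a_k = 3, 0, -3/2, 0, 1/8, 0, …
g: a_k = -1, 0, 2, 0, -2/3, 0, …
Weyl lclm of L_f,L_g ⇒ L₀ (ord ≤ 4).
L = 4 + 5·Dx^2 + Dx^4  (order 4).
h: a_k = 2, 0, 1/2, 0, -13/24, 0, …
ICs: h(0) = 2, h′(0) = 0, h′′(0) = 1, h′′′(0) = 0.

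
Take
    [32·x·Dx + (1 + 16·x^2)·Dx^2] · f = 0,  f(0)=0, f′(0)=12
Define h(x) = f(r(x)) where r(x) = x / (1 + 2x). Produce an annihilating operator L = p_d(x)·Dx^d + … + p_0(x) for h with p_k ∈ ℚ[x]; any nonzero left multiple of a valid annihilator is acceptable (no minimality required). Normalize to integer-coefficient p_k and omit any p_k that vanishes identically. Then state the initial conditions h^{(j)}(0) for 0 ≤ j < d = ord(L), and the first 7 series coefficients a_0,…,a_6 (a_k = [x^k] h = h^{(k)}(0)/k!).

L = (4 + 40·x)·Dx + (1 + 4·x + 20·x^2)·Dx^2  (order 2).
h: a_k = 0, 12, -24, -16, 288, -3648/5, -1408, …
ICs: h(0) = 0, h′(0) = 12.

f: a_k = 0, 12, 0, -64, 0, 3072/5, 0, …
Substitute x→r, Dx→(1/r')Dx; clear ⇒ L₀.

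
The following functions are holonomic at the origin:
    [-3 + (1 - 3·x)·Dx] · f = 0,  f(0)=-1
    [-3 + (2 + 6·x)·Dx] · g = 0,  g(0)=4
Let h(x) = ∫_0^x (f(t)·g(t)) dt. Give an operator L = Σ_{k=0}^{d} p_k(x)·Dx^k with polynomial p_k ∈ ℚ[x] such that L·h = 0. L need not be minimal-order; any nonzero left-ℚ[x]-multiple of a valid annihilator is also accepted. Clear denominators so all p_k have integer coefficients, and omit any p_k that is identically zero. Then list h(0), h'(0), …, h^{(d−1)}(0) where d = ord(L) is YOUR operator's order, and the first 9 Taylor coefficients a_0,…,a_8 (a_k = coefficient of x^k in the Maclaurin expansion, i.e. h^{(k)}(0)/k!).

f: a_k = -1, -3, -9, -27, -81, -243, -729, -2187, -6561, …
g: a_k = 4, 6, -9/2, 27/4, -405/32, 1701/64, -15309/256, 72171/512, -2814669/8192, …
Product ⇒ symmetric product L₀, ord ≤ 1.
∫: right-multiply L₀ by Dx.
L = (9 + 9·x)·Dx + (-2 + 18·x^2)·Dx^2  (order 2).
h: a_k = 0, -4, -9, -33/2, -621/16, -14499/160, -29565/128, -1049031/1792, -6366357/4096, …
ICs: h(0) = 0, h′(0) = -4.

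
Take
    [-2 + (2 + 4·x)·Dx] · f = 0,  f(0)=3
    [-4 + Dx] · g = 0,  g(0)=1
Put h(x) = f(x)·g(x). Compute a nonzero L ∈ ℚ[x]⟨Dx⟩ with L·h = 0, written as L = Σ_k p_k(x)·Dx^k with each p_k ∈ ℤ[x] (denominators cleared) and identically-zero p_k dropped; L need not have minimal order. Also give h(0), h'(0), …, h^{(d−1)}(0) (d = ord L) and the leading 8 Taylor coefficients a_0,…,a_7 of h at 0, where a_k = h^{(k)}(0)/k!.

L = (-5 - 8·x) + (1 + 2·x)·Dx  (order 1).
h: a_k = 3, 15, 69/2, 103/2, 449/8, 1949/40, 1643/48, 36047/1680, …
ICs: h(0) = 3.

f: a_k = 3, 3, -3/2, 3/2, -15/8, 21/8, -63/16, 99/16, …
g: a_k = 1, 4, 8, 32/3, 32/3, 128/15, 256/45, 1024/315, …
Sym-product of L_f,L_g gives L₀ (≤ ord 1).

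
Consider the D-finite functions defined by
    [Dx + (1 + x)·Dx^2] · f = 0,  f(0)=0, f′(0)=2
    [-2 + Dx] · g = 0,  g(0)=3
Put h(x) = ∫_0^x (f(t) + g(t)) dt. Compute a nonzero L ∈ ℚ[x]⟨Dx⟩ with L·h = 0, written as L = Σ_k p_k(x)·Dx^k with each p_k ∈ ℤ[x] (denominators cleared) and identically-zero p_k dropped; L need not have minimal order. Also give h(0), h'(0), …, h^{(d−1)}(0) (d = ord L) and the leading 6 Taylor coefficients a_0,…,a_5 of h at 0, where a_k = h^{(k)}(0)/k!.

L = (-8 - 4·x)·Dx^2 + (-2 - 8·x - 4·x^2)·Dx^3 + (3 + 5·x + 2·x^2)·Dx^4  (order 4).
h: a_k = 0, 3, 4, 5/3, 7/6, 3/10, …
ICs: h(0) = 0, h′(0) = 3, h′′(0) = 8, h′′′(0) = 10.

f: a_k = 0, 2, -1, 2/3, -1/2, 2/5, …
g: a_k = 3, 6, 6, 4, 2, 4/5, …
L₀ := lclm(L_f,L_g); ord L₀ ≤ 2+1.
h=∫₀ˣh₀: take L = L₀·Dx.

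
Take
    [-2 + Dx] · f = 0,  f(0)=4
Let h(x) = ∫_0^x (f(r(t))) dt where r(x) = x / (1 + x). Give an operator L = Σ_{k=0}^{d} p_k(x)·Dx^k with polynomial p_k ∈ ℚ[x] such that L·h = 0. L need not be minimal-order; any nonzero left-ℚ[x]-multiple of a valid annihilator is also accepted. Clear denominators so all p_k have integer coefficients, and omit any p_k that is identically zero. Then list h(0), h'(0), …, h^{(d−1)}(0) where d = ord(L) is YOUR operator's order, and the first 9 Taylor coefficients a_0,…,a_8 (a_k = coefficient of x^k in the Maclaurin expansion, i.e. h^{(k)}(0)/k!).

f: a_k = 4, 8, 8, 16/3, 8/3, 16/15, 16/45, 32/315, 8/315, …
Change of var in L_f (x↦r) gives L₀.
∫: right-multiply L₀ by Dx.
L = -2·Dx + (1 + 2·x + x^2)·Dx^2  (order 2).
h: a_k = 0, 4, 4, 0, -2/3, 8/15, -4/15, 16/315, 5/63, …
ICs: h(0) = 0, h′(0) = 4.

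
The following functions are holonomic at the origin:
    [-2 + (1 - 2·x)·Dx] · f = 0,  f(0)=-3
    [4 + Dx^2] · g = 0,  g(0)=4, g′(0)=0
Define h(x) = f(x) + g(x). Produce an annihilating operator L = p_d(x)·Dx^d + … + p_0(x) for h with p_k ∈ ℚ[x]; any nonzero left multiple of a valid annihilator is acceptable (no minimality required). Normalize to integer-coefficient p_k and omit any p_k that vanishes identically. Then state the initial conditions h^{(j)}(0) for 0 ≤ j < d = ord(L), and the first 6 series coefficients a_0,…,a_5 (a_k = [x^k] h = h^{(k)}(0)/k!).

L = (56 - 32·x + 32·x^2) + (-12 + 40·x - 48·x^2 + 32·x^3)·Dx + (14 - 8·x + 8·x^2)·Dx^2 + (-3 + 10·x - 12·x^2 + 8·x^3)·Dx^3  (order 3).
h: a_k = 1, -6, -20, -24, -136/3, -96, …
ICs: h(0) = 1, h′(0) = -6, h′′(0) = -40.

f: a_k = -3, -6, -12, -24, -48, -96, …
g: a_k = 4, 0, -8, 0, 8/3, 0, …
Sum ⇒ L₀ = lclm(L_f,L_g) in ℚ(x)⟨Dx⟩.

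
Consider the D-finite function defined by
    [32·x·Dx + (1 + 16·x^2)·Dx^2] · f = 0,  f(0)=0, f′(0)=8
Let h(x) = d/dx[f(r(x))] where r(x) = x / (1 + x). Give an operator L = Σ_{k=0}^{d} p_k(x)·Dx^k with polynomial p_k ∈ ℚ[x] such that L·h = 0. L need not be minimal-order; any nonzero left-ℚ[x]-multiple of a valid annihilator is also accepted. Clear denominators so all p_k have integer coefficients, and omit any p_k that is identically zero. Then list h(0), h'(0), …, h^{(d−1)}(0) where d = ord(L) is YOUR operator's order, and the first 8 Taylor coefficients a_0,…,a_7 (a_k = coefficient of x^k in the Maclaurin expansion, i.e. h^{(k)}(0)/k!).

f: a_k = 0, 8, 0, -128/3, 0, 2048/5, 0, -32768/7, …
h₀=f(r): pull back L_f along r ⇒ L₀.
h₀' ⇒ L via d/dx closure of L₀.
L = (2 + 34·x) + (1 + 2·x + 17·x^2)·Dx  (order 1).
h: a_k = 8, -16, -104, 480, 808, -9776, 5816, 154560, …
ICs: h(0) = 8.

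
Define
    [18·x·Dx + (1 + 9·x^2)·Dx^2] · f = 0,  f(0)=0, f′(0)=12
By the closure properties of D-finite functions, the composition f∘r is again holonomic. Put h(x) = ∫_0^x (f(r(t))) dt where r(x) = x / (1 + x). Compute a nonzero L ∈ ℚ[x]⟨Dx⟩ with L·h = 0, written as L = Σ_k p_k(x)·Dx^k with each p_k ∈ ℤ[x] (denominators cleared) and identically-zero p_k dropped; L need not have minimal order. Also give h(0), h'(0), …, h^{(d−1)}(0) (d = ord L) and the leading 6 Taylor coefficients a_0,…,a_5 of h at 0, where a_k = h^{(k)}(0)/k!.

f: a_k = 0, 12, 0, -36, 0, 972/5, …
h₀=f(r): pull back L_f along r ⇒ L₀.
h=∫₀ˣh₀: take L = L₀·Dx.
L = (2 + 20·x)·Dx^2 + (1 + 2·x + 10·x^2)·Dx^3  (order 3).
h: a_k = 0, 0, 6, -4, -6, 96/5, …
ICs: h(0) = 0, h′(0) = 0, h′′(0) = 12.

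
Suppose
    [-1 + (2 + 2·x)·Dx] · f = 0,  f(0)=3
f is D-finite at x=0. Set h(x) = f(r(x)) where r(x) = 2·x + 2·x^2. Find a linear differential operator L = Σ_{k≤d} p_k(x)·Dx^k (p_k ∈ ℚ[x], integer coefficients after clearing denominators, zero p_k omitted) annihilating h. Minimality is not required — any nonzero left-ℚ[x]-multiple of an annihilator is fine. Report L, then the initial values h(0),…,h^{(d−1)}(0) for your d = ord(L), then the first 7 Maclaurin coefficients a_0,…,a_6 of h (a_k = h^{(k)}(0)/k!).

f: a_k = 3, 3/2, -3/8, 3/16, -15/128, 21/256, -63/1024, …
Change of var in L_f (x↦r) gives L₀.
L = (-1 - 2·x) + (1 + 2·x + 2·x^2)·Dx  (order 1).
h: a_k = 3, 3, 3/2, -3/2, 9/8, -3/8, -9/16, …
ICs: h(0) = 3.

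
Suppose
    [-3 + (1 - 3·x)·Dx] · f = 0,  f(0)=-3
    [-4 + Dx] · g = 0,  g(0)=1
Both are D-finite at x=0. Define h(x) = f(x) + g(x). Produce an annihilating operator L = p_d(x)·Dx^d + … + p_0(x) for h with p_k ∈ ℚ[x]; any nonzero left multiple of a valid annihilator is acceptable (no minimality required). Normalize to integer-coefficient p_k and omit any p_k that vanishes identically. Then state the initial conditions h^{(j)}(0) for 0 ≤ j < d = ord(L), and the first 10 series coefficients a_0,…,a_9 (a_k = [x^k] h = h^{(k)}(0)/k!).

f: a_k = -3, -9, -27, -81, -243, -729, -2187, -6561, -19683, -59049, …
g: a_k = 1, 4, 8, 32/3, 32/3, 128/15, 256/45, 1024/315, 512/315, 2048/2835, …
Weyl lclm of L_f,L_g ⇒ L₀ (ord ≤ 2).
L = (-24 - 144·x) + (2 + 96·x - 144·x^2)·Dx + (1 - 15·x + 36·x^2)·Dx^2  (order 2).
h: a_k = -2, -5, -19, -211/3, -697/3, -10807/15, -98159/45, -2065691/315, -6199633/315, -167401867/2835, …
ICs: h(0) = -2, h′(0) = -5.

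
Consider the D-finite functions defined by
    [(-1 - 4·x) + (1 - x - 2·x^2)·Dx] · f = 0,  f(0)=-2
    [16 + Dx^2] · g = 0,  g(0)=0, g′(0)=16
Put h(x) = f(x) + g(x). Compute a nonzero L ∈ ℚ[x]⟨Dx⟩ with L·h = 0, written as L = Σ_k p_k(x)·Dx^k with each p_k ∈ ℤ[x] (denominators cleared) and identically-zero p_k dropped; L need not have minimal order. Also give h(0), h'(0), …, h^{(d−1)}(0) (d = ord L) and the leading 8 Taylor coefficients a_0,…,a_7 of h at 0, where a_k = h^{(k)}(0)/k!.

f: a_k = -2, -2, -6, -10, -22, -42, -86, -170, …
g: a_k = 0, 16, 0, -128/3, 0, 512/15, 0, -4096/315, …
L₀ := lclm(L_f,L_g); ord L₀ ≤ 1+2.
L = (368 + 1408·x - 256·x^2 + 512·x^3 + 2560·x^4 + 2048·x^5) + (-176 + 336·x + 384·x^2 - 1024·x^3 - 384·x^4 + 1536·x^5 + 1024·x^6)·Dx + (23 + 88·x - 16·x^2 + 32·x^3 + 160·x^4 + 128·x^5)·Dx^2 + (-11 + 21·x + 24·x^2 - 64·x^3 - 24·x^4 + 96·x^5 + 64·x^6)·Dx^3  (order 3).
h: a_k = -2, 14, -6, -158/3, -22, -118/15, -86, -57646/315, …
ICs: h(0) = -2, h′(0) = 14, h′′(0) = -12.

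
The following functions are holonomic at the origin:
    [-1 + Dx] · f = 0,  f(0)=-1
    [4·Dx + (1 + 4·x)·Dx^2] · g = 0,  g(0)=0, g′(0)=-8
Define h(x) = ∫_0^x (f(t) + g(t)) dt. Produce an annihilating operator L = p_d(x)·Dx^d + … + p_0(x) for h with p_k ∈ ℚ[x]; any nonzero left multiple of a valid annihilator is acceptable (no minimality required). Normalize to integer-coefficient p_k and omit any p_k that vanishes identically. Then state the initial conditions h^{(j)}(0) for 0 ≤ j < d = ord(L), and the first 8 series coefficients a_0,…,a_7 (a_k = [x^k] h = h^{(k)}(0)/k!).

L = (-36 - 16·x)·Dx^2 + (31 - 8·x - 16·x^2)·Dx^3 + (5 + 24·x + 16·x^2)·Dx^4  (order 4).
h: a_k = 0, -1, -9/2, 31/6, -257/24, 3071/120, -49153/720, 983039/5040, …
ICs: h(0) = 0, h′(0) = -1, h′′(0) = -9, h′′′(0) = 31.

f: a_k = -1, -1, -1/2, -1/6, -1/24, -1/120, -1/720, -1/5040, …
g: a_k = 0, -8, 16, -128/3, 128, -2048/5, 4096/3, -32768/7, …
h₀=f+g: left-lcm gives L₀, ord ≤ 3.
h=∫h₀ ⇒ L = L₀·Dx.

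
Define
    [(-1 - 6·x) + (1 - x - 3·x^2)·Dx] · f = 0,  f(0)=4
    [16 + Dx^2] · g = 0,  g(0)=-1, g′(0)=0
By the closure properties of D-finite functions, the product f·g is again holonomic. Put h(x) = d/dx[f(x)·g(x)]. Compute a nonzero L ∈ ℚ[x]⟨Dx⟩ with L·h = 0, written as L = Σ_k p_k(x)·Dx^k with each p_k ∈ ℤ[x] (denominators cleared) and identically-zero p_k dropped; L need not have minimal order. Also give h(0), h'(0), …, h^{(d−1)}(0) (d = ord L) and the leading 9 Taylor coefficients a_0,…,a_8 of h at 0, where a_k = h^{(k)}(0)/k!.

L = (-26 - 256·x - 640·x^2 + 768·x^3 + 1152·x^4) + (-7 - 26·x + 144·x^2 + 288·x^3)·Dx + (5 - 13·x - 31·x^2 + 48·x^3 + 72·x^4)·Dx^2  (order 2).
h: a_k = -4, 32, 12, 112/3, 320/3, 6488/15, 42868/45, 871552/315, 237548/35, …
ICs: h(0) = -4, h′(0) = 32.

f: a_k = 4, 4, 16, 28, 76, 160, 388, 868, 2032, …
g: a_k = -1, 0, 8, 0, -32/3, 0, 256/45, 0, -512/315, …
h₀=f·g: eliminate ⇒ L₀, order ≤ 1·2.
Differentiate: ansatz ord ≤ ord L₀ ⇒ L.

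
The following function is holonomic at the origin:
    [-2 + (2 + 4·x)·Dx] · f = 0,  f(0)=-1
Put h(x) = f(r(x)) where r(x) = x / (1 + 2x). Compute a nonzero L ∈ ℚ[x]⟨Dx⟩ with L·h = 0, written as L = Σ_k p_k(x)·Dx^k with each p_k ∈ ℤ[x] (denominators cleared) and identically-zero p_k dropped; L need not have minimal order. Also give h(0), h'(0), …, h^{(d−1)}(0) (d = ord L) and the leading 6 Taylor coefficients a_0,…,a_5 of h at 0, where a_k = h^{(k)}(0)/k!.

f: a_k = -1, -1, 1/2, -1/2, 5/8, -7/8, …
Substitute x→r, Dx→(1/r')Dx; clear ⇒ L₀.
L = -1 + (1 + 6·x + 8·x^2)·Dx  (order 1).
h: a_k = -1, -1, 5/2, -13/2, 141/8, -399/8, …
ICs: h(0) = -1.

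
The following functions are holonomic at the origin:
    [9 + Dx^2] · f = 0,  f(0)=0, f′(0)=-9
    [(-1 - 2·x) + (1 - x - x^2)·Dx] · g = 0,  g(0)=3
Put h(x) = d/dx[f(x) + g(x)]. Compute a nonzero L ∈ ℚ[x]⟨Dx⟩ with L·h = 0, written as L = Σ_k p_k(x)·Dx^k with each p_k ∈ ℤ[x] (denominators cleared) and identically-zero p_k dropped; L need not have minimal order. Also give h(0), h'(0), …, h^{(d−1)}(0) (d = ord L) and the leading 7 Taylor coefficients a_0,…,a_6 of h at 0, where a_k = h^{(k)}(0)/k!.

L = (468 + 1026·x + 1170·x^2 + 450·x^3 + 630·x^4 + 486·x^5 + 162·x^6) + (-81 - 63·x + 252·x^2 + 45·x^3 - 90·x^4 + 153·x^5 + 189·x^6 + 54·x^7)·Dx + (52 + 114·x + 130·x^2 + 50·x^3 + 70·x^4 + 54·x^5 + 18·x^6)·Dx^2 + (-9 - 7·x + 28·x^2 + 5·x^3 - 10·x^4 + 17·x^5 + 21·x^6 + 6·x^7)·Dx^3  (order 3).
h: a_k = -6, 12, 135/2, 60, 717/8, 234, 36009/80, …
ICs: h(0) = -6, h′(0) = 12, h′′(0) = 135.

f: a_k = 0, -9, 0, 27/2, 0, -243/40, 0, …
g: a_k = 3, 3, 6, 9, 15, 24, 39, …
L₀ := lclm(L_f,L_g); ord L₀ ≤ 2+1.
Differentiate: ansatz ord ≤ ord L₀ ⇒ L.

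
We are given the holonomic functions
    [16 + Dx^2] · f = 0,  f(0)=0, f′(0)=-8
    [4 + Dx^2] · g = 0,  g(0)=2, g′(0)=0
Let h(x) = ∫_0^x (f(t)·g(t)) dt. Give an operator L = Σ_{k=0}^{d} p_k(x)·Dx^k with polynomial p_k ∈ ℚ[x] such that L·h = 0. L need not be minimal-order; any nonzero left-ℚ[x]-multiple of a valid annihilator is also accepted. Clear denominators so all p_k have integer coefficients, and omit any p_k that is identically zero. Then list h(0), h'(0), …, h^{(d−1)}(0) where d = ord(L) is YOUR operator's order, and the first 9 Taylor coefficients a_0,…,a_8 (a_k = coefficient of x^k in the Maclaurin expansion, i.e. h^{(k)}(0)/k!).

f: a_k = 0, -8, 0, 64/3, 0, -256/15, 0, 2048/315, 0, …
g: a_k = 2, 0, -4, 0, 4/3, 0, -8/45, 0, 4/315, …
Product ⇒ symmetric product L₀, ord ≤ 4.
h=∫₀ˣh₀: take L = L₀·Dx.
L = 144·Dx + 40·Dx^3 + Dx^5  (order 5).
h: a_k = 0, 0, -8, 0, 56/3, 0, -976/45, 0, 4376/315, …
ICs: h(0) = 0, h′(0) = 0, h′′(0) = -16, h′′′(0) = 0, h′′′′(0) = 448.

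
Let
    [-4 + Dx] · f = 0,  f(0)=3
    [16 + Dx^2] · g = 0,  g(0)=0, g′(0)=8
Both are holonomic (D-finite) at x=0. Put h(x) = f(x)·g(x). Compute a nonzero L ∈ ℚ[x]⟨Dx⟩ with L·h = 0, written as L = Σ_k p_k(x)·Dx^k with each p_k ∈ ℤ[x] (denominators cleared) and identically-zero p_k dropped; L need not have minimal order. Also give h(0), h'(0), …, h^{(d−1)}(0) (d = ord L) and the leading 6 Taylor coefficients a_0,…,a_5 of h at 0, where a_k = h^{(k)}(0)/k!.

f: a_k = 3, 12, 24, 32, 32, 128/5, …
g: a_k = 0, 8, 0, -64/3, 0, 256/15, …
Product ⇒ symmetric product L₀, ord ≤ 2.
L = 32 - 8·Dx + Dx^2  (order 2).
h: a_k = 0, 24, 96, 128, 0, -1024/5, …
ICs: h(0) = 0, h′(0) = 24.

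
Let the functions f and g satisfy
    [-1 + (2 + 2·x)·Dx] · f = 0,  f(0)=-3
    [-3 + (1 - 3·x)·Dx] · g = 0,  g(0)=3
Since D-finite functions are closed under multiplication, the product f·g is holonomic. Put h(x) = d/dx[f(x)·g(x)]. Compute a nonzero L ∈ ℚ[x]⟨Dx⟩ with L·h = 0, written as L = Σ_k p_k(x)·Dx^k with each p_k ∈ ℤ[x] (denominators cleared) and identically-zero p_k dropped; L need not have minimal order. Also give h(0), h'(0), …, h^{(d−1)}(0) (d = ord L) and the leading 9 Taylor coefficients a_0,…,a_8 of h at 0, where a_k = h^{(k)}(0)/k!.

f: a_k = -3, -3/2, 3/8, -3/16, 15/128, -21/256, 63/1024, -99/2048, 1287/32768, …
g: a_k = 3, 9, 27, 81, 243, 729, 2187, 6561, 19683, …
Sym-product of L_f,L_g gives L₀ (≤ ord 1).
h₀' ⇒ L via d/dx closure of L₀.
L = (83 + 126·x + 27·x^2) + (-14 + 22·x + 54·x^2 + 18·x^3)·Dx  (order 1).
h: a_k = -63/2, -747/4, -13473/16, -107739/32, -3232485/256, -23273325/512, -325828629/2048, -2234249595/4096, -120649536045/65536, …
ICs: h(0) = -63/2.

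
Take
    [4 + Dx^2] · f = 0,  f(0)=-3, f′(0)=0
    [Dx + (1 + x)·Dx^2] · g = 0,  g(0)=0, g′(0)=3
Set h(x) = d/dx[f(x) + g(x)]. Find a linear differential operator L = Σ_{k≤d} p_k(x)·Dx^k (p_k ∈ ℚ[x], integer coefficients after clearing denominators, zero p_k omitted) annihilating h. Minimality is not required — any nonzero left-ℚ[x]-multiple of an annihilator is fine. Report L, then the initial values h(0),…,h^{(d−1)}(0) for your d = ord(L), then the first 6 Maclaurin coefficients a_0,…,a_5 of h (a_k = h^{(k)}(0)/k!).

L = (20 + 16·x + 8·x^2) + (12 + 28·x + 24·x^2 + 8·x^3)·Dx + (5 + 4·x + 2·x^2)·Dx^2 + (3 + 7·x + 6·x^2 + 2·x^3)·Dx^3  (order 3).
h: a_k = 3, 9, 3, -11, 3, -7/5, …
ICs: h(0) = 3, h′(0) = 9, h′′(0) = 6.

f: a_k = -3, 0, 6, 0, -2, 0, …
g: a_k = 0, 3, -3/2, 1, -3/4, 3/5, …
f+g: L₀ = lclm(L_f,L_g), ord ≤ 2+2.
h=h₀': d/dx-closure on L₀ ⇒ L.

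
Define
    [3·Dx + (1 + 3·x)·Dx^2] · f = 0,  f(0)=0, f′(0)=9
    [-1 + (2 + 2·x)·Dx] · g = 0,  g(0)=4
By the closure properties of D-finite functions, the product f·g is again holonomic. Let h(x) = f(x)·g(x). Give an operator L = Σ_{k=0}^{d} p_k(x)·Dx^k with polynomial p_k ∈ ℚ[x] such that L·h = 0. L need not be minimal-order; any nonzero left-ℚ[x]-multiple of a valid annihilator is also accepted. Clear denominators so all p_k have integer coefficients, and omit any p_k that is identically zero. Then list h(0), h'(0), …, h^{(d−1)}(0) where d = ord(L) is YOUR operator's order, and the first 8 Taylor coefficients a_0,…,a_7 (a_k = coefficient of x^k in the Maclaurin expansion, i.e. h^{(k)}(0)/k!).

f: a_k = 0, 9, -27/2, 27, -243/4, 729/5, -729/2, 6561/7, …
g: a_k = 4, 2, -1/2, 1/4, -5/32, 7/64, -21/256, 33/512, …
Sym-product of L_f,L_g gives L₀ (≤ ord 2).
L = (-3 + 3·x) + (8 + 8·x)·Dx + (4 + 20·x + 28·x^2 + 12·x^3)·Dx^2  (order 2).
h: a_k = 0, 36, -36, 153/2, -180, 70947/160, -180189/160, 26213571/8960, …
ICs: h(0) = 0, h′(0) = 36.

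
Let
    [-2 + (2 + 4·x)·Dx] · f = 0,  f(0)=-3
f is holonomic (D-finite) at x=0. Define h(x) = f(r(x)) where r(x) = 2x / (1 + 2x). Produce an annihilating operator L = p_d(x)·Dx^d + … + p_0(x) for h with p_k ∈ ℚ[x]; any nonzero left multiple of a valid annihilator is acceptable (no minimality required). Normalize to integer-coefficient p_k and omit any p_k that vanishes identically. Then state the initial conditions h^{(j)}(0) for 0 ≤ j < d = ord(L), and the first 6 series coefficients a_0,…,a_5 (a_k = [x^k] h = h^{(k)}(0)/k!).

f: a_k = -3, -3, 3/2, -3/2, 15/8, -21/8, …
Substitute x→r, Dx→(1/r')Dx; clear ⇒ L₀.
L = -2 + (1 + 8·x + 12·x^2)·Dx  (order 1).
h: a_k = -3, -6, 18, -60, 222, -900, …
ICs: h(0) = -3.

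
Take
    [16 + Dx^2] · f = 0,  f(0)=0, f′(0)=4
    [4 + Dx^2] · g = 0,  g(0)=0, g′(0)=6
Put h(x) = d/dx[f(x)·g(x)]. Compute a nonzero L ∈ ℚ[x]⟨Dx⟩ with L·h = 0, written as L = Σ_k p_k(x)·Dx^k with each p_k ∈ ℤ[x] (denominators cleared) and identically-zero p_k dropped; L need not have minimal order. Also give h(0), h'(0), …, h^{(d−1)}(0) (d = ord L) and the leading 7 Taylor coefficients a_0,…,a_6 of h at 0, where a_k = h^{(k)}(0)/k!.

L = 144 + 40·Dx^2 + Dx^4  (order 4).
h: a_k = 0, 48, 0, -320, 0, 2912/5, 0, …
ICs: h(0) = 0, h′(0) = 48, h′′(0) = 0, h′′′(0) = -1920.

f: a_k = 0, 4, 0, -32/3, 0, 128/15, 0, …
g: a_k = 0, 6, 0, -4, 0, 4/5, 0, …
f·g: L₀ = L_f ⊗_s L_g, ord ≤ 2·2.
h=h₀': d/dx-closure on L₀ ⇒ L.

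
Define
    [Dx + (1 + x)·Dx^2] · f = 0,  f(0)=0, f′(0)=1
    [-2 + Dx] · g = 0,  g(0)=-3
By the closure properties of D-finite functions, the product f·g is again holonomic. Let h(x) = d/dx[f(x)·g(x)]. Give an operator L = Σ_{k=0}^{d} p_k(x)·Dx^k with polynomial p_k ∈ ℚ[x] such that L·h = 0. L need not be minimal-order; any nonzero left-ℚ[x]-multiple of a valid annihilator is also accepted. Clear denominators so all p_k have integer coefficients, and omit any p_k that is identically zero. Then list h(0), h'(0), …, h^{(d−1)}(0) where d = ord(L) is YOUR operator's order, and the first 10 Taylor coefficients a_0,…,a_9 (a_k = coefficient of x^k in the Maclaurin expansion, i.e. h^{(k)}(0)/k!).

f: a_k = 0, 1, -1/2, 1/3, -1/4, 1/5, -1/6, 1/7, -1/8, 1/9, …
g: a_k = -3, -6, -6, -4, -2, -4/5, -4/15, -8/105, -2/105, -4/945, …
L₀ := L_f ⊗_s L_g (sym. prod.), ord ≤ 2.
h₀' ⇒ L via d/dx closure of L₀.
L = (4 + 8·x + 8·x^2) + (-4 - 10·x - 8·x^2)·Dx + (1 + 3·x + 2·x^2)·Dx^2  (order 2).
h: a_k = -3, -9, -12, -9, -11/2, -2, -17/15, 1/15, -11/28, 601/1890, …
ICs: h(0) = -3, h′(0) = -9.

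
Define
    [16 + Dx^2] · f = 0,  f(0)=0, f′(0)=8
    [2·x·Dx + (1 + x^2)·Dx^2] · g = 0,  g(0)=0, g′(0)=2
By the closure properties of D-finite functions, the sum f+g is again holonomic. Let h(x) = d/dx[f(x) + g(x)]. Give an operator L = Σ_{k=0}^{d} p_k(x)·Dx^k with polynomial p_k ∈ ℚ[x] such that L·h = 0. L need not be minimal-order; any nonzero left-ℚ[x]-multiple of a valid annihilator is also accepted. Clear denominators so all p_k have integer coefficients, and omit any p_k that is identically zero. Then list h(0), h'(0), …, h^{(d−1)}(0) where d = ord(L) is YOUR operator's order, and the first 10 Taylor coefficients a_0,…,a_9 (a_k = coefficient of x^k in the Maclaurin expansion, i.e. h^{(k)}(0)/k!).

L = (64·x + 704·x^3 + 256·x^5) + (112 + 416·x^2 + 432·x^4 + 128·x^6)·Dx + (4·x + 44·x^3 + 16·x^5)·Dx^2 + (7 + 26·x^2 + 27·x^4 + 8·x^6)·Dx^3  (order 3).
h: a_k = 10, 0, -66, 0, 262/3, 0, -2138/45, 0, 4726/315, 0, …
ICs: h(0) = 10, h′(0) = 0, h′′(0) = -132.

f: a_k = 0, 8, 0, -64/3, 0, 256/15, 0, -2048/315, 0, 4096/2835, …
g: a_k = 0, 2, 0, -2/3, 0, 2/5, 0, -2/7, 0, 2/9, …
L₀ := lclm(L_f,L_g); ord L₀ ≤ 2+2.
Derive L from L₀ (diff closure).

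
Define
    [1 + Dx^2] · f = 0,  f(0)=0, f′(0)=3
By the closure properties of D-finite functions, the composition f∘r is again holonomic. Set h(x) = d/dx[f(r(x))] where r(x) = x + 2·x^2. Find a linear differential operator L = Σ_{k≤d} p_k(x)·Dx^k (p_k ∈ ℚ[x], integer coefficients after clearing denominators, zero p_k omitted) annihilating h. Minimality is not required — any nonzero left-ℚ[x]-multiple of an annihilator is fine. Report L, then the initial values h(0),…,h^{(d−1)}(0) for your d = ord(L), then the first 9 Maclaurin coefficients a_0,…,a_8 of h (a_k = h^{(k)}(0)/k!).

L = (49 + 16·x + 96·x^2 + 256·x^3 + 256·x^4) + (-12 - 48·x)·Dx + (1 + 8·x + 16·x^2)·Dx^2  (order 2).
h: a_k = 3, 12, -3/2, -12, -239/8, -45/2, 1679/240, 239/15, 235873/13440, …
ICs: h(0) = 3, h′(0) = 12.

f: a_k = 0, 3, 0, -1/2, 0, 1/40, 0, -1/1680, 0, …
f∘r: x↦r, Dx↦Dx/r' in L_f ⇒ L₀.
h=h₀': d/dx-closure on L₀ ⇒ L.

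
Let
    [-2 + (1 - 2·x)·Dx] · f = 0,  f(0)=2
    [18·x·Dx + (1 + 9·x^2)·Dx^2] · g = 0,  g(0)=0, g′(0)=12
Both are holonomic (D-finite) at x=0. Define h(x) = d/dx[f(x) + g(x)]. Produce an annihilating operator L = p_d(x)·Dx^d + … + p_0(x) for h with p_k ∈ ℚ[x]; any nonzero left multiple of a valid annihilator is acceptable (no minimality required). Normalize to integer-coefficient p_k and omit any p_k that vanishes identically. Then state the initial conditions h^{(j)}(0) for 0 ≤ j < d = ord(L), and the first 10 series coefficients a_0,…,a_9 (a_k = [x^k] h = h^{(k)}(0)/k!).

f: a_k = 2, 4, 8, 16, 32, 64, 128, 256, 512, 1024, …
g: a_k = 0, 12, 0, -36, 0, 972/5, 0, -8748/7, 0, 8748, …
Sum ⇒ L₀ = lclm(L_f,L_g) in ℚ(x)⟨Dx⟩.
Derive L from L₀ (diff closure).
L = (-36 + 288·x + 972·x^2) + (21 - 36·x + 9·x^2 + 972·x^3)·Dx + (-2 - 5·x - 45·x^3 + 162·x^4)·Dx^2  (order 2).
h: a_k = 16, 16, -60, 128, 1292, 768, -6956, 4096, 87948, 20480, …
ICs: h(0) = 16, h′(0) = 16.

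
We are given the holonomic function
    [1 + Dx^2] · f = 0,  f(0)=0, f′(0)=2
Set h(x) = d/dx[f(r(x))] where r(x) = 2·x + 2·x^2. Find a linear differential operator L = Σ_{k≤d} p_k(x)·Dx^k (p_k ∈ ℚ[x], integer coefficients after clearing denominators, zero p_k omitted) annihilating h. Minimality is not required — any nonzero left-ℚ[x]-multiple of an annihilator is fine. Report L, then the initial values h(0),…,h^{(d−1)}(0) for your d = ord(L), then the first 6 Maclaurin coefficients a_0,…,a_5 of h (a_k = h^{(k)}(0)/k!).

f: a_k = 0, 2, 0, -1/3, 0, 1/60, …
Change of var in L_f (x↦r) gives L₀.
Differentiate: ansatz ord ≤ ord L₀ ⇒ L.
L = (16 + 32·x + 96·x^2 + 128·x^3 + 64·x^4) + (-6 - 12·x)·Dx + (1 + 4·x + 4·x^2)·Dx^2  (order 2).
h: a_k = 4, 8, -8, -32, -112/3, 0, …
ICs: h(0) = 4, h′(0) = 8.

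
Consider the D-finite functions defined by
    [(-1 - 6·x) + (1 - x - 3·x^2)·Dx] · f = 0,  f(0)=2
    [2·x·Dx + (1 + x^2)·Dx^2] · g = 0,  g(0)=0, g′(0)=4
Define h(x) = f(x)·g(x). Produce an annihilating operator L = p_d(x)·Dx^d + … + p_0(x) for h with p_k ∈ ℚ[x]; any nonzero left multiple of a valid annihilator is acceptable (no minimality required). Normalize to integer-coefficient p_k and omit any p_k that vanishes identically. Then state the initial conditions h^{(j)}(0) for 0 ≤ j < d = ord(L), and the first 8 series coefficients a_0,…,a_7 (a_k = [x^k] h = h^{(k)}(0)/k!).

L = (6 + 2·x + 18·x^2) + (2 + 10·x + 4·x^2 + 18·x^3)·Dx + (-1 + x + 2·x^2 + x^3 + 3·x^4)·Dx^2  (order 2).
h: a_k = 0, 8, 8, 88/3, 160/3, 2144/15, 4544/15, 76712/105, …
ICs: h(0) = 0, h′(0) = 8.

f: a_k = 2, 2, 8, 14, 38, 80, 194, 434, …
g: a_k = 0, 4, 0, -4/3, 0, 4/5, 0, -4/7, …
Sym-product of L_f,L_g gives L₀ (≤ ord 2).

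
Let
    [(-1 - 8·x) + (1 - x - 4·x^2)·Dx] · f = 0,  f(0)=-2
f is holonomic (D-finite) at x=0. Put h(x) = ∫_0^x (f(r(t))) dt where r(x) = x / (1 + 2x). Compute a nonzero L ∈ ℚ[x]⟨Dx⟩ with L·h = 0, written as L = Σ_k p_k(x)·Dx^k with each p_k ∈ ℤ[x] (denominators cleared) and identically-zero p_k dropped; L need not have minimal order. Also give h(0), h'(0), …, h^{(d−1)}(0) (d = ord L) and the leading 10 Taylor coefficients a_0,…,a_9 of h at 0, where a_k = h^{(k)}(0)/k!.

f: a_k = -2, -2, -10, -18, -58, -130, -362, -882, -2330, -5858, …
f∘r: x↦r, Dx↦Dx/r' in L_f ⇒ L₀.
∫: right-multiply L₀ by Dx.
L = (1 + 10·x)·Dx + (-1 - 5·x - 4·x^2 + 4·x^3)·Dx^2  (order 2).
h: a_k = 0, -2, -1, -2, 7/2, -54/5, 95/3, -678/7, 1207/4, -2866/3, …
ICs: h(0) = 0, h′(0) = -2.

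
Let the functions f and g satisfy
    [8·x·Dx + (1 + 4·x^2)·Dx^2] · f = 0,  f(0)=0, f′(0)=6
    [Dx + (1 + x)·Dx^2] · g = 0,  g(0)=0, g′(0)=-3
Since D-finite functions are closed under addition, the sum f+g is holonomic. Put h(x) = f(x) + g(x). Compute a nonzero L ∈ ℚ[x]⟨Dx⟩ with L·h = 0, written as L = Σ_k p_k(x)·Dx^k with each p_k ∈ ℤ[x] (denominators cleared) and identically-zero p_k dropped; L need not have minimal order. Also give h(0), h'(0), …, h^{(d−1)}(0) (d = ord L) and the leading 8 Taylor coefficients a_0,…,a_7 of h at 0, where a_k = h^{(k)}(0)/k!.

f: a_k = 0, 6, 0, -8, 0, 96/5, 0, -384/7, …
g: a_k = 0, -3, 3/2, -1, 3/4, -3/5, 1/2, -3/7, …
Sum ⇒ L₀ = lclm(L_f,L_g) in ℚ(x)⟨Dx⟩.
L = (-8 - 24·x + 96·x^2 + 32·x^3)·Dx + (-10 - 16·x + 72·x^2 + 192·x^3 + 64·x^4)·Dx^2 + (-1 + 7·x + 8·x^2 + 32·x^3 + 48·x^4 + 16·x^5)·Dx^3  (order 3).
h: a_k = 0, 3, 3/2, -9, 3/4, 93/5, 1/2, -387/7, …
ICs: h(0) = 0, h′(0) = 3, h′′(0) = 3.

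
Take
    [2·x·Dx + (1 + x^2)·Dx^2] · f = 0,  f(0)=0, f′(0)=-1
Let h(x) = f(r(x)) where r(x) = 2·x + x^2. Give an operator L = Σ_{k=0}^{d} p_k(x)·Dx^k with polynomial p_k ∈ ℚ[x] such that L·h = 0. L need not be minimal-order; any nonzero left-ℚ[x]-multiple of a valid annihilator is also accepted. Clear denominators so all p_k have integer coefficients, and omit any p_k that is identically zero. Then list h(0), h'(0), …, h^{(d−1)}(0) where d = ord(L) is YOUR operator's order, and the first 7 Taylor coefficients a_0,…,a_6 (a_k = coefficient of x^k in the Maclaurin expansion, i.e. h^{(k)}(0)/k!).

L = (-1 + 8·x + 16·x^2 + 12·x^3 + 3·x^4)·Dx + (1 + x + 4·x^2 + 8·x^3 + 5·x^4 + x^5)·Dx^2  (order 2).
h: a_k = 0, -2, -1, 8/3, 4, -22/5, -47/3, …
ICs: h(0) = 0, h′(0) = -2.

f: a_k = 0, -1, 0, 1/3, 0, -1/5, 0, …
f∘r: x↦r, Dx↦Dx/r' in L_f ⇒ L₀.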